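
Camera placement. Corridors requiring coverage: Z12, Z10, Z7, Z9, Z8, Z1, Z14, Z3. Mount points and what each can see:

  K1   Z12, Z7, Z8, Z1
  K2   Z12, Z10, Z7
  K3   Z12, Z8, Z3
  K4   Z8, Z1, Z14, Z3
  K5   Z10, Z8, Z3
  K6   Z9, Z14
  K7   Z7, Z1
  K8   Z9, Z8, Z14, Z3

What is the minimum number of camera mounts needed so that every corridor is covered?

3

K1, K2, K8 together cover {Z12, Z10, Z7, Z9, Z8, Z1, Z14, Z3} — every corridor.
No 2 of the 8 camera mounts cover everything (all 28 pairs fall short), so 3 is minimum.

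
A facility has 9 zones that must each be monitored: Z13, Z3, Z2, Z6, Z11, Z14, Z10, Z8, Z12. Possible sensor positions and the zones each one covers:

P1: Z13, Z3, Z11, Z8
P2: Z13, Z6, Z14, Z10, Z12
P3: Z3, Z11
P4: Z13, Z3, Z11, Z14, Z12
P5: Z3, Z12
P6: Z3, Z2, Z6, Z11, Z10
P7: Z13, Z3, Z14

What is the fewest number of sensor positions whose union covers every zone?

3

P1, P2, P6 together cover {Z13, Z3, Z2, Z6, Z11, Z14, Z10, Z8, Z12} — every zone.
No 2 of the 7 sensor positions cover everything (all 21 pairs fall short), so 3 is minimum.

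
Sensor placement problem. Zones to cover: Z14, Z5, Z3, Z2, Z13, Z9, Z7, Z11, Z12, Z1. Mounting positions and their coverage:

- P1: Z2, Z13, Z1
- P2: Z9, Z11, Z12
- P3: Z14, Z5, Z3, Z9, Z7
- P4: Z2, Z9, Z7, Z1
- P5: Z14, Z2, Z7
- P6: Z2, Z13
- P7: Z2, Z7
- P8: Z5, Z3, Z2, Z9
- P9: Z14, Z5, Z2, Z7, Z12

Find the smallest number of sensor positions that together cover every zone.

P1, P2, P3 together cover {Z14, Z5, Z3, Z2, Z13, Z9, Z7, Z11, Z12, Z1} — every zone.
No 2 of the 9 sensor positions cover everything (all 36 pairs fall short), so 3 is minimum.

3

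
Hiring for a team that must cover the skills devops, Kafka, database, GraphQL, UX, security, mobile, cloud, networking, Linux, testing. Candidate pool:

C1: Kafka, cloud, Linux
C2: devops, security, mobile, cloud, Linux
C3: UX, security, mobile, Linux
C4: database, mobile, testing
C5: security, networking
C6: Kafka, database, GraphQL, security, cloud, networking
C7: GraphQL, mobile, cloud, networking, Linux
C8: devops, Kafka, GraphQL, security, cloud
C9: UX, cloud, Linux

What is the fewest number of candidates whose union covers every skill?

C2, C3, C4, C6 together cover {devops, Kafka, database, GraphQL, UX, security, mobile, cloud, networking, Linux, testing} — every skill.
No 3 of the 9 candidates cover everything (all 84 triples fall short), so 4 is minimum.

4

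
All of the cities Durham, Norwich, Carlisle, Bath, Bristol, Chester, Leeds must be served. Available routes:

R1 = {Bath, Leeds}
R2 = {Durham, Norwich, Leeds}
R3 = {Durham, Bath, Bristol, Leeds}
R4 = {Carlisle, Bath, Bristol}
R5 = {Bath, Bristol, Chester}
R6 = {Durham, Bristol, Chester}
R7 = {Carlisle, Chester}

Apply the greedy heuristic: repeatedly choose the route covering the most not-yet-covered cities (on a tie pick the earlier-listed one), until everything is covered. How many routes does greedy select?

Pick 1: R3 covers 4 new cities (Durham, Bath, Bristol, Leeds).
Pick 2: R7 covers 2 new cities (Carlisle, Chester).
Pick 3: R2 covers 1 new cities (Norwich).
Greedy uses 3 routes.

3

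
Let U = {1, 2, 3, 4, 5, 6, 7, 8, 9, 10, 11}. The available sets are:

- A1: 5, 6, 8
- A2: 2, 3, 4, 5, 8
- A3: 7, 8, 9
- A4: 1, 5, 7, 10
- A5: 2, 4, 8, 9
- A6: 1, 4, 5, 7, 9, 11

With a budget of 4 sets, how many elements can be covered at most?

11

Choosing A1, A2, A4, A6 covers {1, 2, 3, 4, 5, 6, 7, 8, 9, 10, 11} — 11 elements.
That is all 11 elements.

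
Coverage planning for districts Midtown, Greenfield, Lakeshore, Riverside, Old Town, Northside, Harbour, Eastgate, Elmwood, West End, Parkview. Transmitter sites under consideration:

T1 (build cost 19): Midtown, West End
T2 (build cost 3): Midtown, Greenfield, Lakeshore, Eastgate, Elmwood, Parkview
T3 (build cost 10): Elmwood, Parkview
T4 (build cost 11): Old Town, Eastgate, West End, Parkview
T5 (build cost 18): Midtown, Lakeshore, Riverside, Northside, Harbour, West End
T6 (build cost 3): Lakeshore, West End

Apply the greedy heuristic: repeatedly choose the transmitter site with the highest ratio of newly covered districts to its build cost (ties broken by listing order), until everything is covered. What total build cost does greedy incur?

35

Pick 1: T2 adds 6 new (Midtown, Greenfield, Lakeshore, Eastgate, Elmwood, Parkview) at build cost 3 (ratio 6/3).
Pick 2: T6 adds 1 new (West End) at build cost 3 (ratio 1/3).
Pick 3: T5 adds 3 new (Riverside, Northside, Harbour) at build cost 18 (ratio 3/18).
Pick 4: T4 adds 1 new (Old Town) at build cost 11 (ratio 1/11).
Greedy total build cost: 3 + 3 + 18 + 11 = 35. (The true optimum is 32, so greedy overshoots here.)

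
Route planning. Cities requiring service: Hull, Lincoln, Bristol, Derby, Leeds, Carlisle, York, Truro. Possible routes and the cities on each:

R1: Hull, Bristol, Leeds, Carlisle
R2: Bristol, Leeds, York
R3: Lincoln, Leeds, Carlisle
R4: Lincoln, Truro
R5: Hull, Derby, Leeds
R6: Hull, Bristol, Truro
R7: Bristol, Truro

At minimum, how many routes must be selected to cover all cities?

4

R1, R2, R4, R5 together cover {Hull, Lincoln, Bristol, Derby, Leeds, Carlisle, York, Truro} — every city.
No 3 of the 7 routes cover everything (all 35 triples fall short), so 4 is minimum.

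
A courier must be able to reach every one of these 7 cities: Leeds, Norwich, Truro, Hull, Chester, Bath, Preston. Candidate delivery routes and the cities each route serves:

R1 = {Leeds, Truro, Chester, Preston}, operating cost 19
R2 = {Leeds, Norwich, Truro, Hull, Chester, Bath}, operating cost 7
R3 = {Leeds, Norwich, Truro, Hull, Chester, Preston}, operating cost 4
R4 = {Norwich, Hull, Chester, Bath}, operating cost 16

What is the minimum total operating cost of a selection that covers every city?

11

R2, R3 cover every city at operating cost 7 + 4 = 11.
Any cover uses at least 2 routes; among all covering selections none totals below 11.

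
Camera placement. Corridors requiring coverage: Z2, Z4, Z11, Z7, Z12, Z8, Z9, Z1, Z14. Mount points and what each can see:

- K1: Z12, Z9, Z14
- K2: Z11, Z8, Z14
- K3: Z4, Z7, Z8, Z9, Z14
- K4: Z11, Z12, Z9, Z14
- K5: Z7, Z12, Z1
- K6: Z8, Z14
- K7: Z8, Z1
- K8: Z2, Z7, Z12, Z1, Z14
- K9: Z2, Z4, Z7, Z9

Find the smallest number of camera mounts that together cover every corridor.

3

K2, K3, K8 together cover {Z2, Z4, Z11, Z7, Z12, Z8, Z9, Z1, Z14} — every corridor.
No 2 of the 9 camera mounts cover everything (all 36 pairs fall short), so 3 is minimum.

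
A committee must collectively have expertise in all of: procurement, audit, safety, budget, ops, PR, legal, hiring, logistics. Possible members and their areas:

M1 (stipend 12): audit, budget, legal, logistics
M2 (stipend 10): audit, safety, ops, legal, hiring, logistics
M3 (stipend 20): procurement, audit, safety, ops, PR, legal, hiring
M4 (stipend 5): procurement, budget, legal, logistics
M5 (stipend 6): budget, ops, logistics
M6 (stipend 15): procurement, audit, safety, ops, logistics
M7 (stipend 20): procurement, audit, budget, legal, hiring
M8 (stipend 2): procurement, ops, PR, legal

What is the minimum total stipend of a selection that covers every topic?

M2, M4, M8 cover every topic at stipend 10 + 5 + 2 = 17.
Any cover uses at least 2 members; among all covering selections none totals below 17.

17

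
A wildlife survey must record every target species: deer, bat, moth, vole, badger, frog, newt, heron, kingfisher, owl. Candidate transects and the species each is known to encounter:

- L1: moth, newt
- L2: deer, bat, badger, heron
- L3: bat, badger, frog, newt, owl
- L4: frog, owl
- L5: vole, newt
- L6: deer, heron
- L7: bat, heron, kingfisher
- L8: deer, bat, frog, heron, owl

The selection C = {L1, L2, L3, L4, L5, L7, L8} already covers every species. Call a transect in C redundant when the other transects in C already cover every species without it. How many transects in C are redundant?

4

Drop L1: moth uncovered — not redundant.
Drop L2: the rest still cover every species — redundant.
Drop L3: the rest still cover every species — redundant.
Drop L4: the rest still cover every species — redundant.
Drop L5: vole uncovered — not redundant.
Drop L7: kingfisher uncovered — not redundant.
Drop L8: the rest still cover every species — redundant.
4 redundant: L2, L3, L4, L8.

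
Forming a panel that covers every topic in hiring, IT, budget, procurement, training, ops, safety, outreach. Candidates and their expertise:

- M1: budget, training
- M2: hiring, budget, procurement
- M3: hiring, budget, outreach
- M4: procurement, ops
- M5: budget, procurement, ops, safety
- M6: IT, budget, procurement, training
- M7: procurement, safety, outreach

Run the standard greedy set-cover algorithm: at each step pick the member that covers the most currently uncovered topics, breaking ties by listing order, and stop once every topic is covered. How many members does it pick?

3

Pick 1: M5 covers 4 new topics (budget, procurement, ops, safety).
Pick 2: M3 covers 2 new topics (hiring, outreach).
Pick 3: M6 covers 2 new topics (IT, training).
Greedy uses 3 members.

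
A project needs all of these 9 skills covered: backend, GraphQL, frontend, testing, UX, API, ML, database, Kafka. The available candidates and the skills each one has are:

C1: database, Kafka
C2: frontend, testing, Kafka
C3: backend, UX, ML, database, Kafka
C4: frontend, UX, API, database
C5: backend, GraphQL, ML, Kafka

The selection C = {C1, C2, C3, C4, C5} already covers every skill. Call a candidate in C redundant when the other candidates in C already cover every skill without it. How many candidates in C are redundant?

Drop C1: the rest still cover every skill — redundant.
Drop C2: testing uncovered — not redundant.
Drop C3: the rest still cover every skill — redundant.
Drop C4: API uncovered — not redundant.
Drop C5: GraphQL uncovered — not redundant.
2 redundant: C1, C3.

2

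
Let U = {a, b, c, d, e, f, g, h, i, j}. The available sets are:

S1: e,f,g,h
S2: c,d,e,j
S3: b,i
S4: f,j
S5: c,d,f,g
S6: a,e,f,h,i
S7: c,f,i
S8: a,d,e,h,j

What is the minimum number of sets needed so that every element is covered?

3

S3, S5, S8 together cover {a, b, c, d, e, f, g, h, i, j} — every element.
No 2 of the 8 sets cover everything (all 28 pairs fall short), so 3 is minimum.
Greedy (largest uncovered first) would take S6, S2, S1, S3 — 4 sets — but 3 suffice.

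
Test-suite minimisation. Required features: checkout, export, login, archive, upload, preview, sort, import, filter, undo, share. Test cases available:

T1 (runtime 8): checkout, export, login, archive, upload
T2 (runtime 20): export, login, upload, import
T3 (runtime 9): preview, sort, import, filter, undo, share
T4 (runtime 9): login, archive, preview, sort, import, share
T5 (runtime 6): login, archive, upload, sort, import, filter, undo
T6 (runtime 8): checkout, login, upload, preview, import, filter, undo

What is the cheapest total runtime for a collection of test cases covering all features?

17

T1, T3 cover every feature at runtime 8 + 9 = 17.
Any cover uses at least 2 test cases; among all covering selections none totals below 17.
Greedy by coverage-per-runtime would pick T5, T1, T3 for 23 — worse than the optimum 17.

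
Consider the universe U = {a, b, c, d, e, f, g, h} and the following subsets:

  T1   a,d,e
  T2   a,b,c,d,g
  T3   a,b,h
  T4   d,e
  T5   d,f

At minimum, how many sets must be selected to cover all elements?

4

T1, T2, T3, T5 together cover {a, b, c, d, e, f, g, h} — every element.
No 3 of the 5 sets cover everything (all 10 triples fall short), so 4 is minimum.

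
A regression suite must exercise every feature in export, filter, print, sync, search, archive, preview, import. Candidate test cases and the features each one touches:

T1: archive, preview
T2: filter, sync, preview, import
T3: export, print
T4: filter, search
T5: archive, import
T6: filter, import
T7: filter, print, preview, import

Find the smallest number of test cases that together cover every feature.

T1, T2, T3, T4 together cover {export, filter, print, sync, search, archive, preview, import} — every feature.
No 3 of the 7 test cases cover everything (all 35 triples fall short), so 4 is minimum.

4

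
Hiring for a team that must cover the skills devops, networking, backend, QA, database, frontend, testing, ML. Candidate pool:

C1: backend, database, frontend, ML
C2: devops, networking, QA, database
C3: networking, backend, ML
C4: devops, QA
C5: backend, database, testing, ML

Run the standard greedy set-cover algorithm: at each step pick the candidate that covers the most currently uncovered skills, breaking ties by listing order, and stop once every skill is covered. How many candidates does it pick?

3

Pick 1: C1 covers 4 new skills (backend, database, frontend, ML).
Pick 2: C2 covers 3 new skills (devops, networking, QA).
Pick 3: C5 covers 1 new skills (testing).
Greedy uses 3 candidates.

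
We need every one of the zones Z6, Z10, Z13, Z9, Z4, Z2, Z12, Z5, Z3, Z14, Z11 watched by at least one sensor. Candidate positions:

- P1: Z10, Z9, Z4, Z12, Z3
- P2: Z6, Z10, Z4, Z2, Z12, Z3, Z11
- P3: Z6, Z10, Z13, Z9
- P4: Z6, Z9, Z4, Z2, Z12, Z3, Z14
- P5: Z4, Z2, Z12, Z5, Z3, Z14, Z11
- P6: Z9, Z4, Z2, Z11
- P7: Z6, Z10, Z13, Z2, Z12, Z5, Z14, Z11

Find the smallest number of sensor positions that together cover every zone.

P1, P7 together cover {Z6, Z10, Z13, Z9, Z4, Z2, Z12, Z5, Z3, Z14, Z11} — every zone.
No single sensor position contains all 11 zones, so 2 is optimal.

2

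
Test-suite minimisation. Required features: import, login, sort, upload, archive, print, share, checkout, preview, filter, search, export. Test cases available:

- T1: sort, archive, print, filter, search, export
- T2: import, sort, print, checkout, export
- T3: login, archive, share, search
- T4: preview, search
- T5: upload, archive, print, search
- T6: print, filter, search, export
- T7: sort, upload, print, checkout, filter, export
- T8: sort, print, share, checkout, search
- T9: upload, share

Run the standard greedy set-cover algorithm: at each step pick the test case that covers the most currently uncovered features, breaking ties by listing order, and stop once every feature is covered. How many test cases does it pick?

Pick 1: T1 covers 6 new features (sort, archive, print, filter, search, export).
Pick 2: T2 covers 2 new features (import, checkout).
Pick 3: T3 covers 2 new features (login, share).
Pick 4: T4 covers 1 new features (preview).
Pick 5: T5 covers 1 new features (upload).
Greedy uses 5 test cases. (The true minimum is 4.)

5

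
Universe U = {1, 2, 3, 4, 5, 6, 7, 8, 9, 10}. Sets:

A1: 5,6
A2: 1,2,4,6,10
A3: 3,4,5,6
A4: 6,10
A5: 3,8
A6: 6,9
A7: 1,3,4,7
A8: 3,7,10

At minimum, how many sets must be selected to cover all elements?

5

A1, A2, A5, A6, A7 together cover {1, 2, 3, 4, 5, 6, 7, 8, 9, 10} — every element.
No 4 of the 8 sets cover everything (all 70 size-4 selections fall short), so 5 is minimum.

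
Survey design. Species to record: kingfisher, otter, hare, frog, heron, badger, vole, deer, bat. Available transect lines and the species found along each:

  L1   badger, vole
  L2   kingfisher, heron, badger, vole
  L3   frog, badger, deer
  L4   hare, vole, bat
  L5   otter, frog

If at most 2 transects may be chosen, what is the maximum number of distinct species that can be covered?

6

Choosing L2, L3 covers {kingfisher, frog, heron, badger, vole, deer} — 6 species.
No choice of 2 transects does better; here otter, hare, bat are left uncovered.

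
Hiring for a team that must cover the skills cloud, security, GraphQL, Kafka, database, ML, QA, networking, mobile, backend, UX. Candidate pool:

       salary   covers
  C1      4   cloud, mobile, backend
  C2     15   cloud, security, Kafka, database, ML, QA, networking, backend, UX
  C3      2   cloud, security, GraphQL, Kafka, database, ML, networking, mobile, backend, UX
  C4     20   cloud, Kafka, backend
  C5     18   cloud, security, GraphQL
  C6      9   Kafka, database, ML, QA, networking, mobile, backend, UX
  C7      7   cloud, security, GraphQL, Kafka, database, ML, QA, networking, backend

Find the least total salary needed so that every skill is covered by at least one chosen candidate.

9

C3, C7 cover every skill at salary 2 + 7 = 9.
Any cover uses at least 2 candidates; among all covering selections none totals below 9.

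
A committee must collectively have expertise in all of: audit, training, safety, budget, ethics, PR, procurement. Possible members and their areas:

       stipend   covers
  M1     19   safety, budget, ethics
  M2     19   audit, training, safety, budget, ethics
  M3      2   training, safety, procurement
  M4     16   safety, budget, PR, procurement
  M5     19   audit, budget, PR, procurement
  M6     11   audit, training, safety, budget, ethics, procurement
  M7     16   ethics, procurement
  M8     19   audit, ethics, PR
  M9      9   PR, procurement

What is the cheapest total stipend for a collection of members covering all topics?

20

M6, M9 cover every topic at stipend 11 + 9 = 20.
Any cover uses at least 2 members; among all covering selections none totals below 20.
Greedy by coverage-per-stipend would pick M3, M6, M9 for 22 — worse than the optimum 20.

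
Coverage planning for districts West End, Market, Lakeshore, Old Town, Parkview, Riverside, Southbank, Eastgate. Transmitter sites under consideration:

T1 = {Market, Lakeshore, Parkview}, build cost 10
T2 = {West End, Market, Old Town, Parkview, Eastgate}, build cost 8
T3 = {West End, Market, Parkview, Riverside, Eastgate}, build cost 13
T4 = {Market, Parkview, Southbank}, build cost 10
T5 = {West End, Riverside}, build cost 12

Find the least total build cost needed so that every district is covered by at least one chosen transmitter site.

T1, T2, T4, T5 cover every district at build cost 10 + 8 + 10 + 12 = 40.
Any cover uses at least 4 transmitter sites; among all covering selections none totals below 40.

40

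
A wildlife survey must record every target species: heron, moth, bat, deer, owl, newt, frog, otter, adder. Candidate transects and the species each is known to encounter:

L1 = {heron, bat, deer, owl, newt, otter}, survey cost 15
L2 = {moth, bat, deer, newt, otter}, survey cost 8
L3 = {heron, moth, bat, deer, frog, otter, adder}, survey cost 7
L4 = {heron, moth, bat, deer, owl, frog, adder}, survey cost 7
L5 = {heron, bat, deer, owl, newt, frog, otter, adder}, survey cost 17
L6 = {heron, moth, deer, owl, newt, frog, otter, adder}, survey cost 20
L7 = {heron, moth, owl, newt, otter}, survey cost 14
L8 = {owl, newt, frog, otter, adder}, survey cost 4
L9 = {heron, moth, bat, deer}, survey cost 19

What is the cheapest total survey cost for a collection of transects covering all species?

L3, L8 cover every species at survey cost 7 + 4 = 11.
Any cover uses at least 2 transects; among all covering selections none totals below 11.

11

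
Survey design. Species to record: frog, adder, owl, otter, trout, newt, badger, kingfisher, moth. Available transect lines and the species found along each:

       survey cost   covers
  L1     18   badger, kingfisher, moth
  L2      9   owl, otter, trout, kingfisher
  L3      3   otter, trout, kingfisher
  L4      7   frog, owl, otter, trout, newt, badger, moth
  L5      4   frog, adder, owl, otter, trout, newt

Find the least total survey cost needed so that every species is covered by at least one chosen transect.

L3, L4, L5 cover every species at survey cost 3 + 7 + 4 = 14.
Any cover uses at least 2 transects; among all covering selections none totals below 14.

14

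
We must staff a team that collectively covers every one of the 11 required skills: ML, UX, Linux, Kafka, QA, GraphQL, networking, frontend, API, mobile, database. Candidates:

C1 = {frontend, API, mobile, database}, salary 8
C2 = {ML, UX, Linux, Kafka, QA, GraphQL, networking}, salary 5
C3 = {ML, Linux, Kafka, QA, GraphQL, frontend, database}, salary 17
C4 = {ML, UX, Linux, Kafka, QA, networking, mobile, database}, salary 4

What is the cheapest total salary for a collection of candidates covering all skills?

C1, C2 cover every skill at salary 8 + 5 = 13.
Any cover uses at least 2 candidates; among all covering selections none totals below 13.
Greedy by coverage-per-salary would pick C4, C1, C2 for 17 — worse than the optimum 13.

13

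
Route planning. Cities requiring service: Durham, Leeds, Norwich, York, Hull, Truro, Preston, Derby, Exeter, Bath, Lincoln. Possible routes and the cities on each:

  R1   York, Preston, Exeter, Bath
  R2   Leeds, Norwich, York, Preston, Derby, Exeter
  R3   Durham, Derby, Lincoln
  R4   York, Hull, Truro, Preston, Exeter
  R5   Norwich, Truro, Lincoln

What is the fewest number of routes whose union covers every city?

4

R1, R2, R3, R4 together cover {Durham, Leeds, Norwich, York, Hull, Truro, Preston, Derby, Exeter, Bath, Lincoln} — every city.
No 3 of the 5 routes cover everything (all 10 triples fall short), so 4 is minimum.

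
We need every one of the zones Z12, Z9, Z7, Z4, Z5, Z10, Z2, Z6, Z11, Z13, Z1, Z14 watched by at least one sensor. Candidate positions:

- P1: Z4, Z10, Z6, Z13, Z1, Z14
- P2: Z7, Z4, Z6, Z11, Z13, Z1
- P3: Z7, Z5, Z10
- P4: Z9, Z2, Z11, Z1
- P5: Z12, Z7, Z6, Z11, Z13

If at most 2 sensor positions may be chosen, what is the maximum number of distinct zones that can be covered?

Choosing P1, P4 covers {Z9, Z4, Z10, Z2, Z6, Z11, Z13, Z1, Z14} — 9 zones.
No choice of 2 sensor positions does better; here Z12, Z7, Z5 are left uncovered.

9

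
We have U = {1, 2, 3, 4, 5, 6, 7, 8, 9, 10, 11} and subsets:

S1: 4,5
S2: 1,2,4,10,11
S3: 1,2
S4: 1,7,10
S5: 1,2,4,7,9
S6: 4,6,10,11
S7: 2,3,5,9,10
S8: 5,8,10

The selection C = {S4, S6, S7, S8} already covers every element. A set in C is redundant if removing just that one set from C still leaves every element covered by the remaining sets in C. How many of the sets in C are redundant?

0

Drop S4: 1, 7 uncovered — not redundant.
Drop S6: 4, 6, 11 uncovered — not redundant.
Drop S7: 2, 3, 9 uncovered — not redundant.
Drop S8: 8 uncovered — not redundant.
None of the sets in C is redundant.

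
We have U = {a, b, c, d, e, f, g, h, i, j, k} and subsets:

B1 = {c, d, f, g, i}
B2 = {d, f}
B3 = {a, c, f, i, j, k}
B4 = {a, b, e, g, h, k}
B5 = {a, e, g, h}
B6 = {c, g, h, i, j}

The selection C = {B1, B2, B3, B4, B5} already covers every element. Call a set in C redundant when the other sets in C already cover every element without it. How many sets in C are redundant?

Drop B1: the rest still cover every element — redundant.
Drop B2: the rest still cover every element — redundant.
Drop B3: j uncovered — not redundant.
Drop B4: b uncovered — not redundant.
Drop B5: the rest still cover every element — redundant.
3 redundant: B1, B2, B5.

3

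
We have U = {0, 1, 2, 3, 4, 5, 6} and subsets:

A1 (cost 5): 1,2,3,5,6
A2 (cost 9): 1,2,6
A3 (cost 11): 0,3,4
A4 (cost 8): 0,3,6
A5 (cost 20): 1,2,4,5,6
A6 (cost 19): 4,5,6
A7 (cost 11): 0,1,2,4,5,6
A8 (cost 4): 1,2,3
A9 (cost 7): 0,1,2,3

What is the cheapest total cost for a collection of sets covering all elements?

A7, A8 cover every element at cost 11 + 4 = 15.
Any cover uses at least 2 sets; among all covering selections none totals below 15.

15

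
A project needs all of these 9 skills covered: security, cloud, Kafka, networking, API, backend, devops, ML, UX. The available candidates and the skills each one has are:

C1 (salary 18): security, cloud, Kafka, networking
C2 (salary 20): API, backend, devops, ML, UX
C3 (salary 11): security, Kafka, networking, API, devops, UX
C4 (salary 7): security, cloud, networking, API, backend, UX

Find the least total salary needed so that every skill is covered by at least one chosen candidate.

C1, C2 cover every skill at salary 18 + 20 = 38.
Any cover uses at least 2 candidates; among all covering selections none totals below 38.

38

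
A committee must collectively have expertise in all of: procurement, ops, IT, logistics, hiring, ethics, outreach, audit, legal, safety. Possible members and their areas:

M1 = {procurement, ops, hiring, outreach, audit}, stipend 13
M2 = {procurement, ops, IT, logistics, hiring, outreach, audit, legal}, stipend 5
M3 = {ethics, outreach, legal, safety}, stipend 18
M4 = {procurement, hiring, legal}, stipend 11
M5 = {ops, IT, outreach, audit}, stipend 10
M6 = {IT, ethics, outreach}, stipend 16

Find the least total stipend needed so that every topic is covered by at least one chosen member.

23

M2, M3 cover every topic at stipend 5 + 18 = 23.
Any cover uses at least 2 members; among all covering selections none totals below 23.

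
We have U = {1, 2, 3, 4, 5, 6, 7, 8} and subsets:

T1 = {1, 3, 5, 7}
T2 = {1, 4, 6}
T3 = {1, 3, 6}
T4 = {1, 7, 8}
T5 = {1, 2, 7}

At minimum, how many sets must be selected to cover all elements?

4

T1, T2, T4, T5 together cover {1, 2, 3, 4, 5, 6, 7, 8} — every element.
No 3 of the 5 sets cover everything (all 10 triples fall short), so 4 is minimum.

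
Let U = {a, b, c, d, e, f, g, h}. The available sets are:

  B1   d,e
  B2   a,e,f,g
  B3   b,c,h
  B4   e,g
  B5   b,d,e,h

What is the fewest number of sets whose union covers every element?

B1, B2, B3 together cover {a, b, c, d, e, f, g, h} — every element.
No 2 of the 5 sets cover everything (all 10 pairs fall short), so 3 is minimum.

3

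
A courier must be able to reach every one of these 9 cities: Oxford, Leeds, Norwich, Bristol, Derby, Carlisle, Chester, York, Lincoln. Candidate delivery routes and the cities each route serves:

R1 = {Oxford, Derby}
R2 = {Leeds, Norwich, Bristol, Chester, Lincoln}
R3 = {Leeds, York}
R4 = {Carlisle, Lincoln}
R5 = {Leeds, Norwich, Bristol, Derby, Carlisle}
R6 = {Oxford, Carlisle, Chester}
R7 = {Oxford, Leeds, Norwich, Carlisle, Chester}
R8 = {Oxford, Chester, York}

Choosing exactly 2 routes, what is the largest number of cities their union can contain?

8

Choosing R5, R8 covers {Oxford, Leeds, Norwich, Bristol, Derby, Carlisle, Chester, York} — 8 cities.
No choice of 2 routes does better; here Lincoln is left uncovered.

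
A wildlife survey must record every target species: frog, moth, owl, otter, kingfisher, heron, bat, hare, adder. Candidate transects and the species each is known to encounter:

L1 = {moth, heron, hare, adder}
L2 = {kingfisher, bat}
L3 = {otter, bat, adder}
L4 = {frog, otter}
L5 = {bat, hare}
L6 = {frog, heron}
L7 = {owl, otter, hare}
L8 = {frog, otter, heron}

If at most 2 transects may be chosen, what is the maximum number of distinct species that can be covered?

6

Choosing L1, L2 covers {moth, kingfisher, heron, bat, hare, adder} — 6 species.
No choice of 2 transects does better; here frog, owl, otter are left uncovered.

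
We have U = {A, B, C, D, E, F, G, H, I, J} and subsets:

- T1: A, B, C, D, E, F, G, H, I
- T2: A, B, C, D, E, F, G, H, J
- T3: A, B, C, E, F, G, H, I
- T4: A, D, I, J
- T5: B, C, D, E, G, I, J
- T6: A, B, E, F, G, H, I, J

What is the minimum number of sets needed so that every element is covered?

T1, T2 together cover {A, B, C, D, E, F, G, H, I, J} — every element.
No single set contains all 10 elements, so 2 is optimal.

2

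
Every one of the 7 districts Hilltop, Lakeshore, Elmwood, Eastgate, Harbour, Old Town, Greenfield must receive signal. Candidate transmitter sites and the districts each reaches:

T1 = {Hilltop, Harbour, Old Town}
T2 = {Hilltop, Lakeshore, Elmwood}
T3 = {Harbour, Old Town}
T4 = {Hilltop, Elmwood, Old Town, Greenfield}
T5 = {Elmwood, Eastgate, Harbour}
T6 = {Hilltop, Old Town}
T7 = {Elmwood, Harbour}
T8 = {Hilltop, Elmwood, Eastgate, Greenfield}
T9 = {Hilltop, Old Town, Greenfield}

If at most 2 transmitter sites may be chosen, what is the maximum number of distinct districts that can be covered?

Choosing T1, T8 covers {Hilltop, Elmwood, Eastgate, Harbour, Old Town, Greenfield} — 6 districts.
No choice of 2 transmitter sites does better; here Lakeshore is left uncovered.

6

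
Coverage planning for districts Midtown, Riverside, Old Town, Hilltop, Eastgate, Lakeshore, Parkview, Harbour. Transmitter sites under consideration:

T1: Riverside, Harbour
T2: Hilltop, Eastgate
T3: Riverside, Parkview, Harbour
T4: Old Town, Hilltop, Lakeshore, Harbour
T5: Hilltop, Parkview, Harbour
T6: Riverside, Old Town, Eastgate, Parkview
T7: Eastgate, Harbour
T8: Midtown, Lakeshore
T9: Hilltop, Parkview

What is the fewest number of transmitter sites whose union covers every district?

T4, T6, T8 together cover {Midtown, Riverside, Old Town, Hilltop, Eastgate, Lakeshore, Parkview, Harbour} — every district.
No 2 of the 9 transmitter sites cover everything (all 36 pairs fall short), so 3 is minimum.

3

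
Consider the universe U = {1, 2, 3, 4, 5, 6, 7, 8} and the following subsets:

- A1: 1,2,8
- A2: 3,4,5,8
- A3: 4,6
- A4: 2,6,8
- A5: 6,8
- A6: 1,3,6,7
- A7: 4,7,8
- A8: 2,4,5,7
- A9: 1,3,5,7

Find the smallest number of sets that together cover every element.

3

A1, A2, A6 together cover {1, 2, 3, 4, 5, 6, 7, 8} — every element.
No 2 of the 9 sets cover everything (all 36 pairs fall short), so 3 is minimum.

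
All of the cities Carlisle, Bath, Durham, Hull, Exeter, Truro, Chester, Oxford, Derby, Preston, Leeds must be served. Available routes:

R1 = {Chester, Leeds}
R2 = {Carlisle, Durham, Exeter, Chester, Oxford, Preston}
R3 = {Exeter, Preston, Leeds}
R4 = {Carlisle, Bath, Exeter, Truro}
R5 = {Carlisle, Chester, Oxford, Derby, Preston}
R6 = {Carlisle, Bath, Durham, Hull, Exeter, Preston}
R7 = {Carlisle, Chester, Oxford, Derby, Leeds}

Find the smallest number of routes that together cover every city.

R4, R6, R7 together cover {Carlisle, Bath, Durham, Hull, Exeter, Truro, Chester, Oxford, Derby, Preston, Leeds} — every city.
No 2 of the 7 routes cover everything (all 21 pairs fall short), so 3 is minimum.
Greedy (largest uncovered first) would take R2, R4, R7, R6 — 4 routes — but 3 suffice.

3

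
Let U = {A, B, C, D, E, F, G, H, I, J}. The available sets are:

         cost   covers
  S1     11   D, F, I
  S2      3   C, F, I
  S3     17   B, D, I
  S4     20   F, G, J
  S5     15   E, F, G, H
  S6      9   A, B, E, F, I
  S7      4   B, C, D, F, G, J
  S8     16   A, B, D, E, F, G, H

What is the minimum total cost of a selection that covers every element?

S2, S7, S8 cover every element at cost 3 + 4 + 16 = 23.
Any cover uses at least 3 sets; among all covering selections none totals below 23.
Greedy by coverage-per-cost would pick S7, S2, S6, S5 for 31 — worse than the optimum 23.

23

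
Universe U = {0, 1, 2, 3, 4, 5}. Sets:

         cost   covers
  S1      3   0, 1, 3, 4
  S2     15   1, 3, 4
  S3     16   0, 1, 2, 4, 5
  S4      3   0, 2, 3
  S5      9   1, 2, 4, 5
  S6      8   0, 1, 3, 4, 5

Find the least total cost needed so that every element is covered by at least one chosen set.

11

S4, S6 cover every element at cost 3 + 8 = 11.
Any cover uses at least 2 sets; among all covering selections none totals below 11.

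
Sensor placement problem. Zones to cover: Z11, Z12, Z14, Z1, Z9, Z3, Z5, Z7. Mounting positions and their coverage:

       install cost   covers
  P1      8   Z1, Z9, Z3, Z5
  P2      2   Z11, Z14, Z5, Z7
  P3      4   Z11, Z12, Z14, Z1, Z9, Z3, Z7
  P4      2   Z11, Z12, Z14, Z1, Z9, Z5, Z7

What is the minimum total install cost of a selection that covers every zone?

6

P2, P3 cover every zone at install cost 2 + 4 = 6.
Any cover uses at least 2 sensor positions; among all covering selections none totals below 6.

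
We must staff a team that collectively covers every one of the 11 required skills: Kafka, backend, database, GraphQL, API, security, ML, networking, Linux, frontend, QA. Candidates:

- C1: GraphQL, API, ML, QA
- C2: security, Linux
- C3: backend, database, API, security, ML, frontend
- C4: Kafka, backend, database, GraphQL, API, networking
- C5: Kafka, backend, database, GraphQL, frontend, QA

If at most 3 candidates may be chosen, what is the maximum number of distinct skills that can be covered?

10

Choosing C1, C2, C4 covers {Kafka, backend, database, GraphQL, API, security, ML, networking, Linux, QA} — 10 skills.
No choice of 3 candidates does better; here frontend is left uncovered.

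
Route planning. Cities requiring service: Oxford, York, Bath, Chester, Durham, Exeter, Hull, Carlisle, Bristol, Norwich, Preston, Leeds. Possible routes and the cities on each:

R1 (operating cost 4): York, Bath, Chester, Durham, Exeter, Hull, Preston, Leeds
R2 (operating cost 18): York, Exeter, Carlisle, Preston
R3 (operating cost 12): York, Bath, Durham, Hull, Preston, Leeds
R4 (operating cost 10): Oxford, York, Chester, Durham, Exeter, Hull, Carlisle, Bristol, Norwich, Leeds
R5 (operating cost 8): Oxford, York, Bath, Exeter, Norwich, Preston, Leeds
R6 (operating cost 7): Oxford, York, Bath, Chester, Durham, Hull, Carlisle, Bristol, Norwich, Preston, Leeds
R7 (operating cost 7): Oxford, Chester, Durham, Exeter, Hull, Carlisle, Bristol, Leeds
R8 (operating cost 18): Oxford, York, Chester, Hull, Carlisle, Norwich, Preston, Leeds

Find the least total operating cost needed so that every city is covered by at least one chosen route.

R1, R6 cover every city at operating cost 4 + 7 = 11.
Any cover uses at least 2 routes; among all covering selections none totals below 11.

11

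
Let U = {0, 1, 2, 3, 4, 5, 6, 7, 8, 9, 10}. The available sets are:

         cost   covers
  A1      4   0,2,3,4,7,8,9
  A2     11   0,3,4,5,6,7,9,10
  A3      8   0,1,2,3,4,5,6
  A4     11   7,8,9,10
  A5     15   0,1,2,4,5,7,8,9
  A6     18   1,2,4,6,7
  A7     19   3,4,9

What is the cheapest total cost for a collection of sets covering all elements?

A3, A4 cover every element at cost 8 + 11 = 19.
Any cover uses at least 2 sets; among all covering selections none totals below 19.
Greedy by coverage-per-cost would pick A1, A3, A2 for 23 — worse than the optimum 19.

19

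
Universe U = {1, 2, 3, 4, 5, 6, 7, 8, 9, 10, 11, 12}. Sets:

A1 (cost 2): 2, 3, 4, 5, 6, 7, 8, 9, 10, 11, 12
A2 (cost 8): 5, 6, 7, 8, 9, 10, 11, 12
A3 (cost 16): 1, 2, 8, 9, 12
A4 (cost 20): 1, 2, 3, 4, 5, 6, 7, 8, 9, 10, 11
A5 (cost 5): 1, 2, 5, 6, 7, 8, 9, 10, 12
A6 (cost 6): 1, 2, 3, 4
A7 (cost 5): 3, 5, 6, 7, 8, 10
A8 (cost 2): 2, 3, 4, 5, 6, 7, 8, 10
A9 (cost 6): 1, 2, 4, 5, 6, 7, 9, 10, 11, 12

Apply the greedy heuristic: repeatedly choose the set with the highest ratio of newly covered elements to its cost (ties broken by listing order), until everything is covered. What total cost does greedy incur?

Pick 1: A1 adds 11 new (2, 3, 4, 5, 6, 7, 8, 9, 10, 11, 12) at cost 2 (ratio 11/2).
Pick 2: A5 adds 1 new (1) at cost 5 (ratio 1/5).
Greedy total cost: 2 + 5 = 7.

7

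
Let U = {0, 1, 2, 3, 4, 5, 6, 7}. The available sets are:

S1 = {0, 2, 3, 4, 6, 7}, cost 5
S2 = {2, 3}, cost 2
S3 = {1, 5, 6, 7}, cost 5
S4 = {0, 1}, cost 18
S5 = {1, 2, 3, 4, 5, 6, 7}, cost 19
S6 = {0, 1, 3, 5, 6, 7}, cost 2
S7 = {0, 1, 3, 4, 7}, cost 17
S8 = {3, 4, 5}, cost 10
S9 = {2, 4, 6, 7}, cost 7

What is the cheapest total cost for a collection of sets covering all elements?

7

S1, S6 cover every element at cost 5 + 2 = 7.
Any cover uses at least 2 sets; among all covering selections none totals below 7.
Greedy by coverage-per-cost would pick S6, S2, S1 for 9 — worse than the optimum 7.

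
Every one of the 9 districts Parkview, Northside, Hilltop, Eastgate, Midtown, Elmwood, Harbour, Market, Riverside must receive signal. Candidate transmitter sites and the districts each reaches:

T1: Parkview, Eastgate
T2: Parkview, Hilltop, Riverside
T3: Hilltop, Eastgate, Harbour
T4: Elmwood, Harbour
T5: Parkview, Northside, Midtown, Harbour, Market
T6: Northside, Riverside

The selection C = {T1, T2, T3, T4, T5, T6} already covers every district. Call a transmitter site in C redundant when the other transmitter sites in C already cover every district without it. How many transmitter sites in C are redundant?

Drop T1: the rest still cover every district — redundant.
Drop T2: the rest still cover every district — redundant.
Drop T3: the rest still cover every district — redundant.
Drop T4: Elmwood uncovered — not redundant.
Drop T5: Midtown, Market uncovered — not redundant.
Drop T6: the rest still cover every district — redundant.
4 redundant: T1, T2, T3, T6.

4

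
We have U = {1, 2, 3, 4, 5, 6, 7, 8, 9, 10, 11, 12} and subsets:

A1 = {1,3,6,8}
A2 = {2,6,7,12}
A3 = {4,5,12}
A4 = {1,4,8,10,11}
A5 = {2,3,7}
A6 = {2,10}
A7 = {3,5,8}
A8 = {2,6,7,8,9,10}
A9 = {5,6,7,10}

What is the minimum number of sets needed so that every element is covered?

4

A1, A3, A4, A8 together cover {1, 2, 3, 4, 5, 6, 7, 8, 9, 10, 11, 12} — every element.
No 3 of the 9 sets cover everything (all 84 triples fall short), so 4 is minimum.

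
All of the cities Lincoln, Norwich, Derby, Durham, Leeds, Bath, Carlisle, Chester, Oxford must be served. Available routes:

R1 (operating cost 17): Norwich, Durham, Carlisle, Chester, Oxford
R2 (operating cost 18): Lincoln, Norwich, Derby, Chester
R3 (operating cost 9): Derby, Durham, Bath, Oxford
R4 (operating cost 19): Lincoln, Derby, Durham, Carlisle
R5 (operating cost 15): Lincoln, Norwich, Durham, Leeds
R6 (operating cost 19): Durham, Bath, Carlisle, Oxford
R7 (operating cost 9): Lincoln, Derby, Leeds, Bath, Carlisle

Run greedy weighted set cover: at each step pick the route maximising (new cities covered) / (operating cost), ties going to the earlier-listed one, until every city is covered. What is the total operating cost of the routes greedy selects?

26

Pick 1: R7 adds 5 new (Lincoln, Derby, Leeds, Bath, Carlisle) at operating cost 9 (ratio 5/9).
Pick 2: R1 adds 4 new (Norwich, Durham, Chester, Oxford) at operating cost 17 (ratio 4/17).
Greedy total operating cost: 9 + 17 = 26.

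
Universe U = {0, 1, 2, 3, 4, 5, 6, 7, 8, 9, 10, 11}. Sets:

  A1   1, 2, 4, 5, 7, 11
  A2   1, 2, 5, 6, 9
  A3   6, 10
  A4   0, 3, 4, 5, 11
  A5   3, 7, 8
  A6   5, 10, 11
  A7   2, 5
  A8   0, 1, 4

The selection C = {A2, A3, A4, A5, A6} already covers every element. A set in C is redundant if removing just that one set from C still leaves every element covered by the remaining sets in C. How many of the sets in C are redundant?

2

Drop A2: 1, 2, 9 uncovered — not redundant.
Drop A3: the rest still cover every element — redundant.
Drop A4: 0, 4 uncovered — not redundant.
Drop A5: 7, 8 uncovered — not redundant.
Drop A6: the rest still cover every element — redundant.
2 redundant: A3, A6.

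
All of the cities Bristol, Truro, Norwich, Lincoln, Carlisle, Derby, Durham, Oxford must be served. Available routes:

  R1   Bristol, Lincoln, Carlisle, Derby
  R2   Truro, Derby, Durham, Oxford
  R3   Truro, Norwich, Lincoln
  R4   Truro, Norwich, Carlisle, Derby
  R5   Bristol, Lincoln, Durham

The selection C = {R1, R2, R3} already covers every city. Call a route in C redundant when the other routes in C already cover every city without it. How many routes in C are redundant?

0

Drop R1: Bristol, Carlisle uncovered — not redundant.
Drop R2: Durham, Oxford uncovered — not redundant.
Drop R3: Norwich uncovered — not redundant.
None of the routes in C is redundant.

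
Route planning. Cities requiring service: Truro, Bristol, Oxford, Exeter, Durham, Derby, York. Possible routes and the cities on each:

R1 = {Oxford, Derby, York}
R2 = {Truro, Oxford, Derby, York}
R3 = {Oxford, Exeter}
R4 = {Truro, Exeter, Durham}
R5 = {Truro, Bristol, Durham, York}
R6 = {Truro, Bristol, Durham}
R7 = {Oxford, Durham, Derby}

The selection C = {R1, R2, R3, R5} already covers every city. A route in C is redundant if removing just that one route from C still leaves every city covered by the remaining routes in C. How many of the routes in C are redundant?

Drop R1: the rest still cover every city — redundant.
Drop R2: the rest still cover every city — redundant.
Drop R3: Exeter uncovered — not redundant.
Drop R5: Bristol, Durham uncovered — not redundant.
2 redundant: R1, R2.

2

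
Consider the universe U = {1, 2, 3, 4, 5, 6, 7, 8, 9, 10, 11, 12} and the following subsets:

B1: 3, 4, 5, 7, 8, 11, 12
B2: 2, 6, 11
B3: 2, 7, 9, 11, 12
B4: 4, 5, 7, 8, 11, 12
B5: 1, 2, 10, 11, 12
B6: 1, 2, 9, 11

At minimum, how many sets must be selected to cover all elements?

4

B1, B2, B3, B5 together cover {1, 2, 3, 4, 5, 6, 7, 8, 9, 10, 11, 12} — every element.
No 3 of the 6 sets cover everything (all 20 triples fall short), so 4 is minimum.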